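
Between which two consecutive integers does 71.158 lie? 71 and 72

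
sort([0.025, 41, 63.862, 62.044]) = [0.025, 41, 62.044, 63.862]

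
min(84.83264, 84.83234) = 84.83234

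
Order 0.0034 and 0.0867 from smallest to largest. 0.0034, 0.0867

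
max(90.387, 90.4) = 90.4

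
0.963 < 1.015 True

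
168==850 False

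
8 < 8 False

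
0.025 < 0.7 True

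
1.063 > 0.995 True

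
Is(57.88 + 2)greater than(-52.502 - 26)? Yes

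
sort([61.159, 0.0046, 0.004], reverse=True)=[61.159, 0.0046, 0.004]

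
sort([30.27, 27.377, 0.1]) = [0.1, 27.377, 30.27]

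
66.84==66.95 False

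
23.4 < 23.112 False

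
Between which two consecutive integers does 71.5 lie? 71 and 72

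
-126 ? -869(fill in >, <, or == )>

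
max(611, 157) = 611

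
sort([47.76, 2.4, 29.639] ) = [2.4, 29.639, 47.76]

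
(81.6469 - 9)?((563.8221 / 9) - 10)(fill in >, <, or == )>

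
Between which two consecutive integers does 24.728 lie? 24 and 25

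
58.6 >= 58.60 True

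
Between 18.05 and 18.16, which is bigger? 18.16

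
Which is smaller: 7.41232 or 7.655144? 7.41232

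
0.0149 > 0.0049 True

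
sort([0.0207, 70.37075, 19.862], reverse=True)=[70.37075, 19.862, 0.0207]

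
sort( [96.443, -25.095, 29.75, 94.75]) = [-25.095, 29.75, 94.75, 96.443]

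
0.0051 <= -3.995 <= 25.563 False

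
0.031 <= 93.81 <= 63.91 False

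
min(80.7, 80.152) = 80.152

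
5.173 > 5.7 False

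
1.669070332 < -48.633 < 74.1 False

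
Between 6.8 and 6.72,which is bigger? 6.8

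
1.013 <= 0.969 False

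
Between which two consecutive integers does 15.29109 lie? 15 and 16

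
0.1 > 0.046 True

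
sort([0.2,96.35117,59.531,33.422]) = [0.2,33.422,59.531,96.35117]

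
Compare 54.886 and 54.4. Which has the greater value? 54.886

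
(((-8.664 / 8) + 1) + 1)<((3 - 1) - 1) True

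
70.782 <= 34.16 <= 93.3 False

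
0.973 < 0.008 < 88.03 False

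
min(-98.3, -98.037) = -98.3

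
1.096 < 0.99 False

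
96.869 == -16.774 False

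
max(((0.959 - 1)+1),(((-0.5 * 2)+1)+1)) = 1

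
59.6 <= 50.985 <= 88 False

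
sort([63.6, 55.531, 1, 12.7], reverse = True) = [63.6, 55.531, 12.7, 1]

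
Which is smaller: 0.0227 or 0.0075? 0.0075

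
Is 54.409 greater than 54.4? Yes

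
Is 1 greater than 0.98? Yes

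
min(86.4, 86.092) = 86.092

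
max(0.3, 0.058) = 0.3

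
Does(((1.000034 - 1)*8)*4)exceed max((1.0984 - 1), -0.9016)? No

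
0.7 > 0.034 True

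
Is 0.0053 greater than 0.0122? No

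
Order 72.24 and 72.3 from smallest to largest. 72.24, 72.3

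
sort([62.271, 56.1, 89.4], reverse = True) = [89.4, 62.271, 56.1]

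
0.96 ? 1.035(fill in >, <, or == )<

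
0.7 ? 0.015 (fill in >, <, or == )>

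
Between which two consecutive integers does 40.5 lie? 40 and 41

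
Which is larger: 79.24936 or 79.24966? 79.24966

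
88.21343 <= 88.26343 True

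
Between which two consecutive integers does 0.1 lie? 0 and 1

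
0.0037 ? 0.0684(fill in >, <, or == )<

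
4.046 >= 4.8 False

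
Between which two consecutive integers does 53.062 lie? 53 and 54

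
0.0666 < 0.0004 False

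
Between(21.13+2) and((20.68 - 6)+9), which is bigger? ((20.68 - 6)+9)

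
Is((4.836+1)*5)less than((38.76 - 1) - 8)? Yes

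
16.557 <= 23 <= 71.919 True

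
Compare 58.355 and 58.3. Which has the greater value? 58.355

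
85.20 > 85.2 False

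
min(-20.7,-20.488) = -20.7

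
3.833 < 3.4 False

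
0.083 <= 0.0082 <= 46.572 False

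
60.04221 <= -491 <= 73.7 False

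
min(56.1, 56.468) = 56.1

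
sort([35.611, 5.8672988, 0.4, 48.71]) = [0.4, 5.8672988, 35.611, 48.71]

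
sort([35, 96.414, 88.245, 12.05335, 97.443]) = [12.05335, 35, 88.245, 96.414, 97.443]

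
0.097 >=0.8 False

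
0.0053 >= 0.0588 False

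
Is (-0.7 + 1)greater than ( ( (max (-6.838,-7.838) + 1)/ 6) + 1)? Yes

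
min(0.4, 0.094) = 0.094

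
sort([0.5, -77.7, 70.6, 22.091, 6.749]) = [-77.7, 0.5, 6.749, 22.091, 70.6]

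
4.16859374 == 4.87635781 False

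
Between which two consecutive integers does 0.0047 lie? 0 and 1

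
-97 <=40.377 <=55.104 True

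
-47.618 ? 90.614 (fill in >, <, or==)<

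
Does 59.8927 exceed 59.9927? No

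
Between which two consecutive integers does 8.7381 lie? 8 and 9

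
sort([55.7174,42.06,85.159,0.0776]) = [0.0776,42.06,55.7174,85.159]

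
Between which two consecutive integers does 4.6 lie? 4 and 5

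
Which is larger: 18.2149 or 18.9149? 18.9149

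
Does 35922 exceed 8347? Yes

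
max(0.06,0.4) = 0.4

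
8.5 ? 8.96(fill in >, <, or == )<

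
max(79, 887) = 887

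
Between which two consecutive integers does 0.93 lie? 0 and 1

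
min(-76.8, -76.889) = -76.889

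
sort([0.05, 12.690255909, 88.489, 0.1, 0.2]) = [0.05, 0.1, 0.2, 12.690255909, 88.489]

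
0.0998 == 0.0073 False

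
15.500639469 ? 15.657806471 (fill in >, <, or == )<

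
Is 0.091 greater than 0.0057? Yes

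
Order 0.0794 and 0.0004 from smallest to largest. 0.0004, 0.0794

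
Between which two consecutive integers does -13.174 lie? -14 and -13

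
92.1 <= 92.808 True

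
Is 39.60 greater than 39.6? No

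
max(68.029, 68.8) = 68.8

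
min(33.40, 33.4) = 33.40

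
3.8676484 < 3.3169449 False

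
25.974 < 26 True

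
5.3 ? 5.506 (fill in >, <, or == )<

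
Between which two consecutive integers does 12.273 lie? 12 and 13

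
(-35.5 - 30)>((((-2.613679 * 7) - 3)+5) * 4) False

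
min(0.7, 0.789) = 0.7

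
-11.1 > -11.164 True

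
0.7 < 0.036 False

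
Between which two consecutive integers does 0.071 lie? 0 and 1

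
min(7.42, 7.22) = 7.22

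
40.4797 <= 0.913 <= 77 False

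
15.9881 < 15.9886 True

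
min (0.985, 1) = 0.985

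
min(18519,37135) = 18519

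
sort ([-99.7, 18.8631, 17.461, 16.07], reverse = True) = [18.8631, 17.461, 16.07, -99.7]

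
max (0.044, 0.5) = 0.5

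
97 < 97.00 False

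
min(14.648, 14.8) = 14.648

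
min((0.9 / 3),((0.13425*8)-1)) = 0.074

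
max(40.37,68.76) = 68.76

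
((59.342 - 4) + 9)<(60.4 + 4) True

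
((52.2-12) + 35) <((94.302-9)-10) True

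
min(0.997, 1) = 0.997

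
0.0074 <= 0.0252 True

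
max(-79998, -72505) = -72505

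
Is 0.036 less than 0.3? Yes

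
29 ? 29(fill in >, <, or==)==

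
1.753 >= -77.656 True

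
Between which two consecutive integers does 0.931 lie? 0 and 1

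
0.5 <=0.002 False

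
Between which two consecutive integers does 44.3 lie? 44 and 45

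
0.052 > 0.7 False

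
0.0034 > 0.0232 False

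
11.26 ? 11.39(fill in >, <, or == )<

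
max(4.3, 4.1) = 4.3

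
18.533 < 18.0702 False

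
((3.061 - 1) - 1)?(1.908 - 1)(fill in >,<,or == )>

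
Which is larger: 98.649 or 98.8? 98.8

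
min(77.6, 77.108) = 77.108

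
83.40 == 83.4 True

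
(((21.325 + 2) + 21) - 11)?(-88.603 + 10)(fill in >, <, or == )>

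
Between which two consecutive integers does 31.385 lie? 31 and 32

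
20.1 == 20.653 False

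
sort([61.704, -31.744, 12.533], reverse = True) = [61.704, 12.533, -31.744]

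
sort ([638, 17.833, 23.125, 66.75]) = [17.833, 23.125, 66.75, 638]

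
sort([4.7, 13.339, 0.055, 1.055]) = [0.055, 1.055, 4.7, 13.339]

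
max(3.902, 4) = 4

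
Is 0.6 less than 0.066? No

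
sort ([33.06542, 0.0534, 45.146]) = [0.0534, 33.06542, 45.146]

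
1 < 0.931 False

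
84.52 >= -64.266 True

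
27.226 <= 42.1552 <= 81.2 True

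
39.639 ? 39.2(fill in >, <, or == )>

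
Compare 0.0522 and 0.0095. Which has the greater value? 0.0522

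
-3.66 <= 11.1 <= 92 True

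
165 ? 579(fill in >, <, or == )<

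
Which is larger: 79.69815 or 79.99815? 79.99815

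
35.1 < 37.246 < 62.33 True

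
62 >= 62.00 True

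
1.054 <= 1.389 True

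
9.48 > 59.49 False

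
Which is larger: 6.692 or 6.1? 6.692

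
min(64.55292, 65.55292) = 64.55292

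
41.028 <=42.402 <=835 True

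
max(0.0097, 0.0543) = 0.0543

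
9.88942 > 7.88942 True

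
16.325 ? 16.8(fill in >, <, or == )<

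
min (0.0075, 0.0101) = 0.0075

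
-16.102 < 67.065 True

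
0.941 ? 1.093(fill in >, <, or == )<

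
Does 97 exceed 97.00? No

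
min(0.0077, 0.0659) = 0.0077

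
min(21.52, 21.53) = 21.52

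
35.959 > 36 False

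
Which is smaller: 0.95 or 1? 0.95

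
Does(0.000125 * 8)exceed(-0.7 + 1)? No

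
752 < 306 False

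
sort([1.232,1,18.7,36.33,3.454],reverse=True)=[36.33,18.7,3.454,1.232,1]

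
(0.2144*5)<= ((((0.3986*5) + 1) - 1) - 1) False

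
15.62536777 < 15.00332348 False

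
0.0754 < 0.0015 False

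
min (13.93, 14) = 13.93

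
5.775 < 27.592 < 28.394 True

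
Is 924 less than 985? Yes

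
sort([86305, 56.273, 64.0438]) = [56.273, 64.0438, 86305]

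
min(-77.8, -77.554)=-77.8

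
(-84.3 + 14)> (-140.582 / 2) False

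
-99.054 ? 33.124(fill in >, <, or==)<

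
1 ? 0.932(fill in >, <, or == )>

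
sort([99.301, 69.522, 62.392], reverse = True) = [99.301, 69.522, 62.392]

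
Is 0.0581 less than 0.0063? No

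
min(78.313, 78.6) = 78.313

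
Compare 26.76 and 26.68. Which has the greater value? 26.76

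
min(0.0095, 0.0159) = 0.0095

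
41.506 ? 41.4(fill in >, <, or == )>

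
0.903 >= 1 False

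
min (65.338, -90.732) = -90.732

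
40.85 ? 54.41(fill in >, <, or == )<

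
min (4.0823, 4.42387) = 4.0823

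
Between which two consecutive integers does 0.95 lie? 0 and 1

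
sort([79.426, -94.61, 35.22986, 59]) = [-94.61, 35.22986, 59, 79.426]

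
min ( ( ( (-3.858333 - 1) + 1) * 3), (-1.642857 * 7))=-11.574999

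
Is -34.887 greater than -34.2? No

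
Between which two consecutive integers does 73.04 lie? 73 and 74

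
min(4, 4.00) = 4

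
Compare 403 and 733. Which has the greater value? 733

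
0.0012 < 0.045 True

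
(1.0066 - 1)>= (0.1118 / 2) False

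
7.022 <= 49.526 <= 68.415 True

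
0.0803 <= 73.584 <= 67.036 False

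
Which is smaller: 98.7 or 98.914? 98.7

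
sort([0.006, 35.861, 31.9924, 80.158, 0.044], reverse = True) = [80.158, 35.861, 31.9924, 0.044, 0.006]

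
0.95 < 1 True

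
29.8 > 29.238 True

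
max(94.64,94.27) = 94.64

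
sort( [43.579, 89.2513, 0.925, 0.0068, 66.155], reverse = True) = [89.2513, 66.155, 43.579, 0.925, 0.0068]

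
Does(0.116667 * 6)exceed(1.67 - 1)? Yes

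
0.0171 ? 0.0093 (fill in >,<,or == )>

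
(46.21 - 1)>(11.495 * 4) False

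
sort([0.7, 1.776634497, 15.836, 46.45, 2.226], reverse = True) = [46.45, 15.836, 2.226, 1.776634497, 0.7]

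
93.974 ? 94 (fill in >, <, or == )<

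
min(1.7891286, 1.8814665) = 1.7891286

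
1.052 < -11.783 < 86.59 False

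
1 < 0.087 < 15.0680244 False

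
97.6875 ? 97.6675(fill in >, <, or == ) >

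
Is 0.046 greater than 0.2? No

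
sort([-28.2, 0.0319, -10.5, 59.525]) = [-28.2, -10.5, 0.0319, 59.525]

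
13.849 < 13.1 False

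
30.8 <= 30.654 False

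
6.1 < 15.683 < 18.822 True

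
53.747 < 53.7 False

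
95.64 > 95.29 True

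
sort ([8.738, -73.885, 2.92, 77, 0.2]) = [-73.885, 0.2, 2.92, 8.738, 77]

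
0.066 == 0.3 False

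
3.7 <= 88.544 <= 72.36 False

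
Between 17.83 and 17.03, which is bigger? 17.83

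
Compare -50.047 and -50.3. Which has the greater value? -50.047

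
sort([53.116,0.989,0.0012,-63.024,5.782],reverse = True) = [53.116,5.782,0.989,0.0012,-63.024]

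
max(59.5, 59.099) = 59.5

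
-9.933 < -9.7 True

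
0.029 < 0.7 True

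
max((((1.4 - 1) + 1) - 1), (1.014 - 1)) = 0.4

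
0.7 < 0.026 False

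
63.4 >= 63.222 True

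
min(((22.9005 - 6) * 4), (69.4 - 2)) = 67.4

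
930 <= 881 False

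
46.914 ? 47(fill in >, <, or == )<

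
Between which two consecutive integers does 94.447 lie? 94 and 95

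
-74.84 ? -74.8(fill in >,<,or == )<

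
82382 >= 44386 True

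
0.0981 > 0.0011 True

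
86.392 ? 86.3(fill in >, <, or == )>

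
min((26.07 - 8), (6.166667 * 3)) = 18.07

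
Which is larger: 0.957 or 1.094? 1.094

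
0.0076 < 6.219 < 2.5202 False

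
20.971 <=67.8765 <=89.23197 True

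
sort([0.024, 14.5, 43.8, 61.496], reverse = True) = [61.496, 43.8, 14.5, 0.024]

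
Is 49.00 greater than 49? No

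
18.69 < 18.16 False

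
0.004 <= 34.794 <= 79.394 True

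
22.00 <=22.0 True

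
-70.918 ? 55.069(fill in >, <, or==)<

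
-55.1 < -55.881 False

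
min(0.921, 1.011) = 0.921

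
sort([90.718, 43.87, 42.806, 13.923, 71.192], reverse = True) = [90.718, 71.192, 43.87, 42.806, 13.923]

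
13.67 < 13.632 False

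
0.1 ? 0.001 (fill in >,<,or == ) >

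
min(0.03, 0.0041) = 0.0041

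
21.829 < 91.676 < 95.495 True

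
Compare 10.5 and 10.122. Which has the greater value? 10.5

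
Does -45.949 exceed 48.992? No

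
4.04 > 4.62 False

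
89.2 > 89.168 True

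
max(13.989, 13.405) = 13.989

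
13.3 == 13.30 True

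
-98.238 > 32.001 False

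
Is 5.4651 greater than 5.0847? Yes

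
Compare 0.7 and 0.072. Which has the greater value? 0.7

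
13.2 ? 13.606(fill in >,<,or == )<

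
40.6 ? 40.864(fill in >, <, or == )<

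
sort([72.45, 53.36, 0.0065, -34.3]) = [-34.3, 0.0065, 53.36, 72.45]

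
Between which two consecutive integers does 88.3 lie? 88 and 89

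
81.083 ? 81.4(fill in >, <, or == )<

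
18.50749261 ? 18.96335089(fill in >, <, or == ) <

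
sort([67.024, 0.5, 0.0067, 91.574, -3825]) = [-3825, 0.0067, 0.5, 67.024, 91.574]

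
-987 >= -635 False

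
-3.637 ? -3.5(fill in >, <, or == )<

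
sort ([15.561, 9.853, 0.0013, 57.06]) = [0.0013, 9.853, 15.561, 57.06]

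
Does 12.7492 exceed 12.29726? Yes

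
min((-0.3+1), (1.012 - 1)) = 0.012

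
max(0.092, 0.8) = 0.8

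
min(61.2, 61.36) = 61.2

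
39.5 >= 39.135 True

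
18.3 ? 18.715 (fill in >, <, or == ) <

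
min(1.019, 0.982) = 0.982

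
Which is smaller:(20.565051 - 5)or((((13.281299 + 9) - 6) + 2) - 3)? ((((13.281299 + 9) - 6) + 2) - 3)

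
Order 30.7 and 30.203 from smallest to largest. 30.203, 30.7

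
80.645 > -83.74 True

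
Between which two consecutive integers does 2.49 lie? 2 and 3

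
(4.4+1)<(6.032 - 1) False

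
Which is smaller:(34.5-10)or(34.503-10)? (34.5-10)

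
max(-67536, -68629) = -67536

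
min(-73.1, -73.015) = -73.1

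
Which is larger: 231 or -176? 231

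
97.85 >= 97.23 True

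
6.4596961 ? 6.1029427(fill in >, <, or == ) >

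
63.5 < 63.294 False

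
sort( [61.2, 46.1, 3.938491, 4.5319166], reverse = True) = [61.2, 46.1, 4.5319166, 3.938491]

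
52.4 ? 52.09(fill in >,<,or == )>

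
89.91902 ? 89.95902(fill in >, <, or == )<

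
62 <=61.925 False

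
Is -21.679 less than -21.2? Yes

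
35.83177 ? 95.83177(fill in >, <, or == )<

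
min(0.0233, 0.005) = 0.005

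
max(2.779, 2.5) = 2.779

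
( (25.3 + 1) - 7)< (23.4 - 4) True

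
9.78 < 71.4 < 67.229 False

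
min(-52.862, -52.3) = -52.862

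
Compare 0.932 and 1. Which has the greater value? 1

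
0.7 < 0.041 False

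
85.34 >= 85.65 False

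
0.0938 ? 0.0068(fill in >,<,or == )>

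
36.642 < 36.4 False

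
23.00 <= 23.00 True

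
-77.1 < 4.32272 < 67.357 True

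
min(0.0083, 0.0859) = 0.0083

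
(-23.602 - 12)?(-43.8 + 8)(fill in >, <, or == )>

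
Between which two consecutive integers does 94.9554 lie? 94 and 95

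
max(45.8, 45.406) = 45.8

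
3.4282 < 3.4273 False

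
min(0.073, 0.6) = 0.073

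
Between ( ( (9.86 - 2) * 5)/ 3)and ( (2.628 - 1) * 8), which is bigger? ( ( (9.86 - 2) * 5)/ 3)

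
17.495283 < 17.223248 False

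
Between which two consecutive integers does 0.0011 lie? 0 and 1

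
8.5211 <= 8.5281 True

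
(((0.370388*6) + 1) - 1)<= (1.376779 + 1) True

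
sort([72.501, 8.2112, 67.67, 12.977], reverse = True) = [72.501, 67.67, 12.977, 8.2112]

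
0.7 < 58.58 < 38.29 False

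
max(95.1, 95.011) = 95.1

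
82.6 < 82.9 True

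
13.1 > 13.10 False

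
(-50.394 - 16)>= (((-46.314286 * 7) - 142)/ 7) True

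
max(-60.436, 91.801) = 91.801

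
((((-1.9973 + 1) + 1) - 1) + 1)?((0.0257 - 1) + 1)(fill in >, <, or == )<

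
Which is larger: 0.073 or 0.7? 0.7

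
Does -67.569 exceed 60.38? No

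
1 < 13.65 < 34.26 True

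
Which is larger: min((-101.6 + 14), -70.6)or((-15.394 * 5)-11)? min((-101.6 + 14), -70.6)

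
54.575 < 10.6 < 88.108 False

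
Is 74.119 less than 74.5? Yes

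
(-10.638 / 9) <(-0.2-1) False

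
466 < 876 True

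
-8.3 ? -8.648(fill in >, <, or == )>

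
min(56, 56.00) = 56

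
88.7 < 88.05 False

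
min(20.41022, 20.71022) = 20.41022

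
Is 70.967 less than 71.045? Yes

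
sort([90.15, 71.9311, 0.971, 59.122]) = [0.971, 59.122, 71.9311, 90.15]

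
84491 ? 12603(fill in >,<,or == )>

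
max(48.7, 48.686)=48.7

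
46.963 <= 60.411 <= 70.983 True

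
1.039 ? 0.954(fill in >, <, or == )>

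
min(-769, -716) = -769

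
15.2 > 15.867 False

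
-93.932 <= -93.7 True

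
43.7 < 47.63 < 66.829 True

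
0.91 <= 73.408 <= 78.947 True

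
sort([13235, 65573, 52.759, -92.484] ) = [-92.484, 52.759, 13235, 65573]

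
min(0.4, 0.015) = 0.015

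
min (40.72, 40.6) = 40.6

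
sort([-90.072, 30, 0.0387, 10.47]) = [-90.072, 0.0387, 10.47, 30]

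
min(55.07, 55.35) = 55.07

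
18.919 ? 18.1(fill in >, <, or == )>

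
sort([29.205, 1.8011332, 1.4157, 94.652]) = [1.4157, 1.8011332, 29.205, 94.652]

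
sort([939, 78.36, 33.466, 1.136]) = [1.136, 33.466, 78.36, 939]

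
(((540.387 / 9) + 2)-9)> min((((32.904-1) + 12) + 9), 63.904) True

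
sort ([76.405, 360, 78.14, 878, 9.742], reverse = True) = [878, 360, 78.14, 76.405, 9.742]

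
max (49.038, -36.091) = 49.038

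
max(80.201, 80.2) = 80.201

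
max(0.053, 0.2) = 0.2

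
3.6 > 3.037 True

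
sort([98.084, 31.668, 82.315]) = [31.668, 82.315, 98.084]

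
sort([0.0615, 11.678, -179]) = [-179, 0.0615, 11.678]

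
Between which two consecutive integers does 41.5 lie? 41 and 42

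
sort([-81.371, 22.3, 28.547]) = [-81.371, 22.3, 28.547]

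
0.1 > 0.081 True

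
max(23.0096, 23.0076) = 23.0096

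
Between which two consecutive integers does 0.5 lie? 0 and 1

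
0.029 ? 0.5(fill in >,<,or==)<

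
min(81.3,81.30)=81.3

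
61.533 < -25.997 False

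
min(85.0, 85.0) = 85.0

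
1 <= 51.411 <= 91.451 True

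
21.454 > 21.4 True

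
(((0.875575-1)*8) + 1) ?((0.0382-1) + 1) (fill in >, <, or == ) <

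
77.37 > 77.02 True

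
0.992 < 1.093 True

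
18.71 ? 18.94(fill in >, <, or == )<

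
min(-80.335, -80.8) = -80.8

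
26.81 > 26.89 False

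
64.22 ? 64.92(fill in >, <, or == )<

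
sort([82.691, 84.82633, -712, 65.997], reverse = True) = [84.82633, 82.691, 65.997, -712]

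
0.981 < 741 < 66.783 False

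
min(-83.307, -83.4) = -83.4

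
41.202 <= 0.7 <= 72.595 False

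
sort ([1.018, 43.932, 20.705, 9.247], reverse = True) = [43.932, 20.705, 9.247, 1.018]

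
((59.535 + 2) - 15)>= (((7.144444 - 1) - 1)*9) True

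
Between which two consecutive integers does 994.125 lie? 994 and 995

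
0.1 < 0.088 False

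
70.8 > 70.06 True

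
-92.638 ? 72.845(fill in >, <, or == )<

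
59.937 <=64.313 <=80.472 True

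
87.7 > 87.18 True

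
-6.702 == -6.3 False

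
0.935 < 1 True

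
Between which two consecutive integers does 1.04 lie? 1 and 2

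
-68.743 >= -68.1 False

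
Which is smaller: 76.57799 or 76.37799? 76.37799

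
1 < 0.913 False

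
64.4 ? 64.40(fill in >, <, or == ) ==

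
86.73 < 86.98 True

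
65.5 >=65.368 True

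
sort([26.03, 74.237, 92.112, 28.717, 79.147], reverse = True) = [92.112, 79.147, 74.237, 28.717, 26.03]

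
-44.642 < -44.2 True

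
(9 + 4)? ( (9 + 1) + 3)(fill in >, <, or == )==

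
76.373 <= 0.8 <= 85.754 False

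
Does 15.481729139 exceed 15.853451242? No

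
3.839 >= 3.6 True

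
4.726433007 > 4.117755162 True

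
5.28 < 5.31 True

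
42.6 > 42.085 True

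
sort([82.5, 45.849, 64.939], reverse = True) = [82.5, 64.939, 45.849]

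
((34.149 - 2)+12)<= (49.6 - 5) True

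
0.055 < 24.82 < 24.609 False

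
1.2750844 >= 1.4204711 False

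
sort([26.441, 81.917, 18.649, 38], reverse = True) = [81.917, 38, 26.441, 18.649]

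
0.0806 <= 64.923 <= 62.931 False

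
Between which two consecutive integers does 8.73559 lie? 8 and 9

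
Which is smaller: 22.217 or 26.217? 22.217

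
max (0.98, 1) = 1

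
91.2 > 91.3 False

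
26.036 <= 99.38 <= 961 True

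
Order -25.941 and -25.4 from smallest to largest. -25.941, -25.4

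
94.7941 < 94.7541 False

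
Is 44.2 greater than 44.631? No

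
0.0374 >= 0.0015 True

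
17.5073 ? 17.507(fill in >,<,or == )>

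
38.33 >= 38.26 True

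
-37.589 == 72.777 False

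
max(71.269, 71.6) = 71.6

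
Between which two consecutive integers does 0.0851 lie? 0 and 1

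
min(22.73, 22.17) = 22.17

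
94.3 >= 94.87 False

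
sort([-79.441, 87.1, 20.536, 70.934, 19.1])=[-79.441, 19.1, 20.536, 70.934, 87.1]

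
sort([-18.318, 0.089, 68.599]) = [-18.318, 0.089, 68.599]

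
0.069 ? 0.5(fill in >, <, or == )<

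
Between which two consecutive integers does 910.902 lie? 910 and 911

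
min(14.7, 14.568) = 14.568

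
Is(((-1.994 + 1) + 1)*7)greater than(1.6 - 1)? No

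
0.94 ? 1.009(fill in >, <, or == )<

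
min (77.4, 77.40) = 77.4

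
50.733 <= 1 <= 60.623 False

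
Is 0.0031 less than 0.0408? Yes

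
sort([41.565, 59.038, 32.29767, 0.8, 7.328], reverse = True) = [59.038, 41.565, 32.29767, 7.328, 0.8]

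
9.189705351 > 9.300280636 False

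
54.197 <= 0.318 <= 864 False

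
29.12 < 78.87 True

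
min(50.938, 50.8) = 50.8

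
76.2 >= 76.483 False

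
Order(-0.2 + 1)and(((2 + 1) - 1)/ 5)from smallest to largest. (((2 + 1) - 1)/ 5), (-0.2 + 1)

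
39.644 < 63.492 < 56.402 False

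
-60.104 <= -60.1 True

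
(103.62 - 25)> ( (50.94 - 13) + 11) True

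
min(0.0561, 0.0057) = 0.0057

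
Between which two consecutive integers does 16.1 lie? 16 and 17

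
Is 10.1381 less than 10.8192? Yes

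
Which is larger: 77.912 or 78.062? 78.062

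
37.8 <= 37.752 False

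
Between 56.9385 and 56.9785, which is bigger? 56.9785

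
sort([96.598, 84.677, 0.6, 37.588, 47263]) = [0.6, 37.588, 84.677, 96.598, 47263]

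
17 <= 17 True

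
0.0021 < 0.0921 True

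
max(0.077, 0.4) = 0.4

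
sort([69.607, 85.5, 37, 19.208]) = [19.208, 37, 69.607, 85.5]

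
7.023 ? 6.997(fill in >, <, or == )>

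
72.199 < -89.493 False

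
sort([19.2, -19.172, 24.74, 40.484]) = [-19.172, 19.2, 24.74, 40.484]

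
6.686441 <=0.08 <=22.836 False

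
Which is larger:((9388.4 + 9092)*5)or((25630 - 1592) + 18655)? ((9388.4 + 9092)*5)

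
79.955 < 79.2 False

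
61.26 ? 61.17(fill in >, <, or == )>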